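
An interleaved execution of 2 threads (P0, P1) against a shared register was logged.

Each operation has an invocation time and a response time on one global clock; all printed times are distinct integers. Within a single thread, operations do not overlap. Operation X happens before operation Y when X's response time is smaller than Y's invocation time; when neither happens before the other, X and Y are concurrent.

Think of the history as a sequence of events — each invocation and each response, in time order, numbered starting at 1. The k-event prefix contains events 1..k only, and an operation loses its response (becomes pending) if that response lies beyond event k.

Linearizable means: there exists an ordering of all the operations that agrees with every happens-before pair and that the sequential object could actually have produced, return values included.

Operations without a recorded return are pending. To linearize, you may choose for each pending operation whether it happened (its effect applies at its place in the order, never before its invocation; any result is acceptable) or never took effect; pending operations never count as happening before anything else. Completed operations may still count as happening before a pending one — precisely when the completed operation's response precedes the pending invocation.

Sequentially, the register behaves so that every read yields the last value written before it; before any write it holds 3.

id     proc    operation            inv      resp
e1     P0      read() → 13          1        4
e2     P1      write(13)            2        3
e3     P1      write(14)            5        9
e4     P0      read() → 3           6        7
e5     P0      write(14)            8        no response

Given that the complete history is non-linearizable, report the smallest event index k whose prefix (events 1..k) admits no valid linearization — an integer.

events 1..6 are still linearizable — one witness is e2, e1:
after step 1 (e2 write(13)): value 13
after step 2 (e1 read() → 13): value 13
adding event 7 (e4 responds at 7) leaves no legal real-time order
no completion choice of the 1 pending operation (e3) rescues it — every subset was tried
e.g. e1, e2, e4 (pending dropped): illegal at step 1, since e1 read() → 13 cannot apply there
e.g. e2, e1, e4 (pending dropped): illegal at step 3, since e4 read() → 3 cannot apply there

7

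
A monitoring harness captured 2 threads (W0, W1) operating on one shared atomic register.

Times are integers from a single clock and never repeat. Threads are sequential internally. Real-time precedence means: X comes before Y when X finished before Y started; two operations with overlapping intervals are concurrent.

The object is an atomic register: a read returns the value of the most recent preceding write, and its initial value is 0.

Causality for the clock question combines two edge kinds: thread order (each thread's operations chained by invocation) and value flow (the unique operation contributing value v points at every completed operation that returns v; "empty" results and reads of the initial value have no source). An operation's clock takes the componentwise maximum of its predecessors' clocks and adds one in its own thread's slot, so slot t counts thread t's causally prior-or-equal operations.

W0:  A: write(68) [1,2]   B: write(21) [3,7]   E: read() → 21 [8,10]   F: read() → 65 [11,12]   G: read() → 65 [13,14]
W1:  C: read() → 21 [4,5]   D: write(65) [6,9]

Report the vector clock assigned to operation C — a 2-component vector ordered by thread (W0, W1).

(2, 1)

A, invoked 1, has no incoming edges; only W0's bump applies → (1, 0)
invoked at 3, B merges VC(A)=(1, 0) and bumps W0's slot → (2, 0)
invoked at 4, C merges VC(B)=(2, 0) and bumps W1's slot → (2, 1)
invoked at 8, E merges VC(B)=(2, 0) and bumps W0's slot → (3, 0)
invoked at 6, D merges VC(C)=(2, 1) and bumps W1's slot → (2, 2)
invoked at 11, F merges VC(D)=(2, 2), VC(E)=(3, 0) and bumps W0's slot → (4, 2)
invoked at 13, G merges VC(D)=(2, 2), VC(F)=(4, 2) and bumps W0's slot → (5, 2)
target: VC(C) = (2, 1)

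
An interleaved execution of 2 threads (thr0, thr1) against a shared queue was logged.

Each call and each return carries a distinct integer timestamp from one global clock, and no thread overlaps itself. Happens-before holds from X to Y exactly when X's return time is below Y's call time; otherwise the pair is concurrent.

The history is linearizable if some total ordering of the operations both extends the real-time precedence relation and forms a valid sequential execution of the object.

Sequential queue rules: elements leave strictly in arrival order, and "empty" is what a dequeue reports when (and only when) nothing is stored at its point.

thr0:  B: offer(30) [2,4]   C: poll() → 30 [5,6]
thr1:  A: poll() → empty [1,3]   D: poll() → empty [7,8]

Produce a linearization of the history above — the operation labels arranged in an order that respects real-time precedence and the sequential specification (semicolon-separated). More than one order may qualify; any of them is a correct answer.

A; B; C; D

step 1: A poll() → empty — queue <>
step 2: B offer(30) — queue <30>
step 3: C poll() → 30 — queue <>
step 4: D poll() → empty — queue <>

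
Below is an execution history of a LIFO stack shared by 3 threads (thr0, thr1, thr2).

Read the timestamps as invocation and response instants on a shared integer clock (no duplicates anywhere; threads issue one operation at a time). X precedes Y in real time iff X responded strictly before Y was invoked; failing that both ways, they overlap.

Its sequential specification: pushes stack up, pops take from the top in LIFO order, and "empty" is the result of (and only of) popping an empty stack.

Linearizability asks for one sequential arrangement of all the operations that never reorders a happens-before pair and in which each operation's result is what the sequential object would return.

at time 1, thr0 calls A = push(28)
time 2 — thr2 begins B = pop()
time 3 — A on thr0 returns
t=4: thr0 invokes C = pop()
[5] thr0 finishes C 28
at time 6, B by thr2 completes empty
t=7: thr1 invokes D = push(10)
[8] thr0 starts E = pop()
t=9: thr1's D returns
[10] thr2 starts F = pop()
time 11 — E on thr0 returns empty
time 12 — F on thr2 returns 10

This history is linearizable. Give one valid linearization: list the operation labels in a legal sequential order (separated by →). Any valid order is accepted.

step 1: A push(28) — stack <28>
step 2: C pop() → 28 — stack <>
step 3: B pop() → empty — stack <>
step 4: D push(10) — stack <10>
step 5: F pop() → 10 — stack <>
step 6: E pop() → empty — stack <>

A → C → B → D → F → E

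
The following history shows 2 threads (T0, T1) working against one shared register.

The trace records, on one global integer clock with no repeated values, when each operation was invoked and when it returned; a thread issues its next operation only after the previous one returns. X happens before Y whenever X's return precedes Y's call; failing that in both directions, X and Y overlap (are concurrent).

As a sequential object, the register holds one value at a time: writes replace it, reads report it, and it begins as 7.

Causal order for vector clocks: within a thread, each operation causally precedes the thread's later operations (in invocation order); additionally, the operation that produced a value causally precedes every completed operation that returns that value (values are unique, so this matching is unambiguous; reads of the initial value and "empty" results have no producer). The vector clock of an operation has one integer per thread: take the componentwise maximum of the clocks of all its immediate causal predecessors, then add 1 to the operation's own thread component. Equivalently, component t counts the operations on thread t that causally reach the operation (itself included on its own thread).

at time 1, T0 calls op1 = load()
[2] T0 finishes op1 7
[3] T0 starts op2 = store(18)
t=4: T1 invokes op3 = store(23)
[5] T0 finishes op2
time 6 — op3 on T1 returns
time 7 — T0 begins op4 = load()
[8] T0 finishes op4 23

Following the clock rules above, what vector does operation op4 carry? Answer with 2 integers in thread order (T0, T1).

op3, invoked 4, has no incoming edges; only T1's bump applies → (0, 1)
op1, invoked 1, has no incoming edges; only T0's bump applies → (1, 0)
VC(op2, invoked at 3): max of VC(op1)=(1, 0), then +1 on thread T0 → (2, 0)
VC(op4, invoked at 7): max of VC(op2)=(2, 0), VC(op3)=(0, 1), then +1 on thread T0 → (3, 1)
target: VC(op4) = (3, 1)

(3, 1)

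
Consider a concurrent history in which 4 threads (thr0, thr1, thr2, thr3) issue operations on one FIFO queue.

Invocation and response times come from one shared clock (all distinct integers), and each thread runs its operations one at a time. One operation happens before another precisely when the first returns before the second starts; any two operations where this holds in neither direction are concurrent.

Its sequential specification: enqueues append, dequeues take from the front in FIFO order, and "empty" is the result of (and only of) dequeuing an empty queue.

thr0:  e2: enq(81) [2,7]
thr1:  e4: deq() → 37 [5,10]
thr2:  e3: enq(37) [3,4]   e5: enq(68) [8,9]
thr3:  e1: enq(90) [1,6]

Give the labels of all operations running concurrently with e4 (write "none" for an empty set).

e4 spans [5,10]: anything still running between times 5 and 10 counts as concurrent
e1 [1,6]: concurrent
e2 [2,7]: concurrent
e3 [3,4]: before
e5 [8,9]: concurrent

e1, e2, e5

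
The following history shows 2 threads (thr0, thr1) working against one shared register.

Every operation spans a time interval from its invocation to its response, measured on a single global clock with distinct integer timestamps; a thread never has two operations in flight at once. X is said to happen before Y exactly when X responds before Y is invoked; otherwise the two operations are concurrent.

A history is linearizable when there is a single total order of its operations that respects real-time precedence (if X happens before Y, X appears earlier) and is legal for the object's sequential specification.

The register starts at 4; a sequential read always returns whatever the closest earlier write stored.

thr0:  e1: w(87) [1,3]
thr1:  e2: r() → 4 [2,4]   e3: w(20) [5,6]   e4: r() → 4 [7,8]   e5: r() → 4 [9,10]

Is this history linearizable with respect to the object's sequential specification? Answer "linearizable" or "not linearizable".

cut after 7 events: linearizable; cut after 8 events (e4 responds, time 8): not linearizable
2 orders of the 4 completed register ops respect real time; none is legal
e.g. e1, e2, e3, e4: illegal at step 2, since e2 r() → 4 cannot apply there
e.g. e2, e1, e3, e4: illegal at step 4, since e4 r() → 4 cannot apply there

not linearizable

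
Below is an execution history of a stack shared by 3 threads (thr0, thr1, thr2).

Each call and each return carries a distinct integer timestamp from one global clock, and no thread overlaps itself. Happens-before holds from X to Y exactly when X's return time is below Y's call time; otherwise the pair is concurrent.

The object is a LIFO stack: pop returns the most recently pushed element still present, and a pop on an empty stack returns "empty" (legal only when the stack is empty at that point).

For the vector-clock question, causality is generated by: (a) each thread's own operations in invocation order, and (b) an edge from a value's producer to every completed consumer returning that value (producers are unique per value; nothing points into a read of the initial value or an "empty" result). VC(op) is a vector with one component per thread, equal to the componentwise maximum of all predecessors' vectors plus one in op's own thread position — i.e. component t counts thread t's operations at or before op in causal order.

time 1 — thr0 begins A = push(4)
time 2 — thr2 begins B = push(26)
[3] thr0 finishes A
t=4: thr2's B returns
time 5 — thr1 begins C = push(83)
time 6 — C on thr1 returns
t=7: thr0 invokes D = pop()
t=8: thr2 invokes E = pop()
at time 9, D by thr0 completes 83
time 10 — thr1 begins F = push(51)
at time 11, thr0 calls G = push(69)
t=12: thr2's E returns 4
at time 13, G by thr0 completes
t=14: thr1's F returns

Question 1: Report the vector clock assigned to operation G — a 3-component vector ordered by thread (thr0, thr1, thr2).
(3, 1, 0)

B, invoked 2, has no incoming edges; only thr2's bump applies → (0, 0, 1)
C, invoked 5, has no incoming edges; only thr1's bump applies → (0, 1, 0)
A, invoked 1, has no incoming edges; only thr0's bump applies → (1, 0, 0)
VC(F, invoked at 10): max of VC(C)=(0, 1, 0), then +1 on thread thr1 → (0, 2, 0)
VC(E, invoked at 8): max of VC(A)=(1, 0, 0), VC(B)=(0, 0, 1), then +1 on thread thr2 → (1, 0, 2)
VC(D, invoked at 7): max of VC(A)=(1, 0, 0), VC(C)=(0, 1, 0), then +1 on thread thr0 → (2, 1, 0)
VC(G, invoked at 11): max of VC(D)=(2, 1, 0), then +1 on thread thr0 → (3, 1, 0)
target: VC(G) = (3, 1, 0)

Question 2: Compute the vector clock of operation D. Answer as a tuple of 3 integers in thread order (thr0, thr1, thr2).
(2, 1, 0)

VC(B, invoked at 2): no causal predecessors; +1 on thr2 → (0, 0, 1)
VC(C, invoked at 5): no causal predecessors; +1 on thr1 → (0, 1, 0)
VC(A, invoked at 1): no causal predecessors; +1 on thr0 → (1, 0, 0)
F (invocation 10): componentwise max over VC(C)=(0, 1, 0), +1 at thr1, giving (0, 2, 0)
E (invocation 8): componentwise max over VC(A)=(1, 0, 0), VC(B)=(0, 0, 1), +1 at thr2, giving (1, 0, 2)
D (invocation 7): componentwise max over VC(A)=(1, 0, 0), VC(C)=(0, 1, 0), +1 at thr0, giving (2, 1, 0)
G (invocation 11): componentwise max over VC(D)=(2, 1, 0), +1 at thr0, giving (3, 1, 0)
target: VC(D) = (2, 1, 0)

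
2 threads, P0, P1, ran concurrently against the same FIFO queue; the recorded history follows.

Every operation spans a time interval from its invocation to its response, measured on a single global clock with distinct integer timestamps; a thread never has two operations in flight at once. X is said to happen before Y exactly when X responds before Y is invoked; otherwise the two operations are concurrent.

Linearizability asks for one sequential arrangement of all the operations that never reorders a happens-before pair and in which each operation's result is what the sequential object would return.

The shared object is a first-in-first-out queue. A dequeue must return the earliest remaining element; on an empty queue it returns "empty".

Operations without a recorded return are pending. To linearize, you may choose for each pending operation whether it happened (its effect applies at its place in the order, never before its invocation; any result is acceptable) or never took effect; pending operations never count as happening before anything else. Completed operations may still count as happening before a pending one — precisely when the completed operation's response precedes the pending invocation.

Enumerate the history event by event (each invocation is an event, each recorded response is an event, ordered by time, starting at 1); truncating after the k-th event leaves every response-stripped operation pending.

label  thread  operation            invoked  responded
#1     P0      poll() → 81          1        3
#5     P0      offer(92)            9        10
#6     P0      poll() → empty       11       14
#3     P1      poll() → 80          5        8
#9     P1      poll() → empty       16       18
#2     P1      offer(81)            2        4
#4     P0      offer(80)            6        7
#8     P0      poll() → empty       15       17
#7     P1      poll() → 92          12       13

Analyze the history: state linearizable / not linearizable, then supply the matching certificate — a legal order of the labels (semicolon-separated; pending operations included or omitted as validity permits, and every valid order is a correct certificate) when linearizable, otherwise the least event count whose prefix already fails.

1. #2 offer(81), leaving queue <81>
2. #1 poll() → 81, leaving queue <>
3. #4 offer(80), leaving queue <80>
4. #3 poll() → 80, leaving queue <>
5. #5 offer(92), leaving queue <92>
6. #7 poll() → 92, leaving queue <>
7. #6 poll() → empty, leaving queue <>
8. #8 poll() → empty, leaving queue <>
9. #9 poll() → empty, leaving queue <>

linearizable — witness: #2; #1; #4; #3; #5; #7; #6; #8; #9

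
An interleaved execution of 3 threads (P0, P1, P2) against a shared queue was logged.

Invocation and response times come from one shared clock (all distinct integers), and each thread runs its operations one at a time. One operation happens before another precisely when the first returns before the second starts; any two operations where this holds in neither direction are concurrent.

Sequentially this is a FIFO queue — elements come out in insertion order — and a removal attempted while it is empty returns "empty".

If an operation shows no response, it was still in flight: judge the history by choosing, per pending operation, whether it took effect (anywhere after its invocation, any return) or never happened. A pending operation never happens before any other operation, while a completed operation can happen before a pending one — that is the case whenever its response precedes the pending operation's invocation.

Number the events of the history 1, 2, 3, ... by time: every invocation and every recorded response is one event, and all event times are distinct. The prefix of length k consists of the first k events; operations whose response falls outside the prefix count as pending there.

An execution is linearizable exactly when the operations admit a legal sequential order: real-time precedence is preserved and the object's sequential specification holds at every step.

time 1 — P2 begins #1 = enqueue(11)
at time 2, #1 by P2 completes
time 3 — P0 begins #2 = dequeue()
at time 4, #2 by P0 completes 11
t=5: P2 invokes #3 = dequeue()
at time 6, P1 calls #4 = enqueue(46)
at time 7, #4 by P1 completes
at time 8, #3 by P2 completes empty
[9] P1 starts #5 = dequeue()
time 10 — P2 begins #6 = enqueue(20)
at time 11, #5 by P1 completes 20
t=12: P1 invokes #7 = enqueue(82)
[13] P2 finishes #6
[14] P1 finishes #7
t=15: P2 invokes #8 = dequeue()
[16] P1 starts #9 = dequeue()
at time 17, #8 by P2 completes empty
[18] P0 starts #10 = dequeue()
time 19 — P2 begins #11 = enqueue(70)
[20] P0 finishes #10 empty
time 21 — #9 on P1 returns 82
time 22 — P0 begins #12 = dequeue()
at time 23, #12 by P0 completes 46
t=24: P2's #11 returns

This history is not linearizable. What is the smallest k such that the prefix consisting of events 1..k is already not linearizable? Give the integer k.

11

events 1..10 are linearizable, e.g. via #1, #2, #3, #4:
after step 1 (#1 enqueue(11)): queue <11>
after step 2 (#2 dequeue() → 11): queue <>
after step 3 (#3 dequeue() → empty): queue <>
after step 4 (#4 enqueue(46)): queue <46>
at event 11 (#5's time-11 response) nothing linearizes any more
no escape via the 1 pending operation (#6): every completion choice fails
for example #1, #2, #3, #4, #5 (pending dropped) fails at step 5: #5 dequeue() → 20 is not legal there
for example #1, #2, #4, #3, #5 (pending dropped) fails at step 4: #3 dequeue() → empty is not legal there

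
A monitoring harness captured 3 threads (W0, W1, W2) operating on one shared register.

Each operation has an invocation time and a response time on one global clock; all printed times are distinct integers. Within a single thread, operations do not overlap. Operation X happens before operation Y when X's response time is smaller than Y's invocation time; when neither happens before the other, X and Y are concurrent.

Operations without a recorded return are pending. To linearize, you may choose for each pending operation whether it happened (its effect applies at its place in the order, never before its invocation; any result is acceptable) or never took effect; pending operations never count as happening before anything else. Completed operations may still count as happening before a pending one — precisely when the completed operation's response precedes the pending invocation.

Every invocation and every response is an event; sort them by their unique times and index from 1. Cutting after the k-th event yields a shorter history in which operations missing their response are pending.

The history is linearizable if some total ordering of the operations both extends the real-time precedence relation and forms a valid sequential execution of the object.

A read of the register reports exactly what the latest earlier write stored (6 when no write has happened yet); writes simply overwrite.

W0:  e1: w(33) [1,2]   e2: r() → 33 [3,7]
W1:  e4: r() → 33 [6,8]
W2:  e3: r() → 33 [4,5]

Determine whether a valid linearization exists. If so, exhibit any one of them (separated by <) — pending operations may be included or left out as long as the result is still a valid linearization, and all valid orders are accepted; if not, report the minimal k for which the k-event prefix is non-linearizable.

1. e1 w(33), leaving value 33
2. e2 r() → 33, leaving value 33
3. e3 r() → 33, leaving value 33
4. e4 r() → 33, leaving value 33

linearizable — witness: e1 < e2 < e3 < e4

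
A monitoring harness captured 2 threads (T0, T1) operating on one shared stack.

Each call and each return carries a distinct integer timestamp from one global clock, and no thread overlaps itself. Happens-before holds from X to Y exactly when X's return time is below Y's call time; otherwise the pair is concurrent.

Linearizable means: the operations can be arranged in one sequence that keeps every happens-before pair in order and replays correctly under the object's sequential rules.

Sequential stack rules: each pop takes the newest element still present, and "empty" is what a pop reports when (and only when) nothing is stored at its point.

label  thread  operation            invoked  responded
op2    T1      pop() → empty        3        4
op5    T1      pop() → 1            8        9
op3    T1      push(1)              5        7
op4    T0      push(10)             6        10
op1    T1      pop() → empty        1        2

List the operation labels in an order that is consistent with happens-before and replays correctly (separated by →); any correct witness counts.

op1 → op2 → op3 → op5 → op4

step 1: op1 pop() → empty — stack <>
step 2: op2 pop() → empty — stack <>
step 3: op3 push(1) — stack <1>
step 4: op5 pop() → 1 — stack <>
step 5: op4 push(10) — stack <10>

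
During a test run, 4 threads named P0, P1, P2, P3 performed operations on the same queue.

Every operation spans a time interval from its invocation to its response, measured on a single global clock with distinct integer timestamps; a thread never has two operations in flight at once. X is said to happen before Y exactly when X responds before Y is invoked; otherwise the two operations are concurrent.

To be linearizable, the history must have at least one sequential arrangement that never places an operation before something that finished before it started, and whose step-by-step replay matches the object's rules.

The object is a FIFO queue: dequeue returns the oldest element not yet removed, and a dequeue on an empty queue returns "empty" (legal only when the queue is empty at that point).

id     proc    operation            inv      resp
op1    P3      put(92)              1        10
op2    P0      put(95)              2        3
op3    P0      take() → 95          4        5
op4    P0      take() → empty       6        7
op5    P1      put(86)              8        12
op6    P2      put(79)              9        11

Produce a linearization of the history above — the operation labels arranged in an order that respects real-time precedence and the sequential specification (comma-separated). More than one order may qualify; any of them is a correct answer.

step 1: op2 put(95) — queue <95>
step 2: op3 take() → 95 — queue <>
step 3: op4 take() → empty — queue <>
step 4: op1 put(92) — queue <92>
step 5: op5 put(86) — queue <92,86>
step 6: op6 put(79) — queue <92,86,79>

op2, op3, op4, op1, op5, op6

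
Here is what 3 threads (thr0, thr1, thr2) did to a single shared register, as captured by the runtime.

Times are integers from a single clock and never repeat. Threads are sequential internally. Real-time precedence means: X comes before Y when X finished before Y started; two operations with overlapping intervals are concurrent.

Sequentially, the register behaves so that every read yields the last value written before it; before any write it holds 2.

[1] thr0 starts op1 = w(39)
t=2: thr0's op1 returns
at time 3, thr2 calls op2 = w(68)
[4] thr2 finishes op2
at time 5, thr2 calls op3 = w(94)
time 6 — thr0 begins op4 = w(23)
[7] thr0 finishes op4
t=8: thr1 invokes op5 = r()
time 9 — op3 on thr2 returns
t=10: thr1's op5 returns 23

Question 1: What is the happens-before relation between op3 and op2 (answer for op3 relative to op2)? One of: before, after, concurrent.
after

op3 spans [5,9], op2 spans [3,4]
resp(op2)=4 < inv(op3)=5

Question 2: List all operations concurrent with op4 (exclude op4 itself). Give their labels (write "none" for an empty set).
op3

op4 spans [6,7]; an op avoiding the whole window 6..7 is ordered, any other is concurrent
op1 [1,2]: before
op2 [3,4]: before
op3 [5,9]: concurrent
op5 [8,10]: after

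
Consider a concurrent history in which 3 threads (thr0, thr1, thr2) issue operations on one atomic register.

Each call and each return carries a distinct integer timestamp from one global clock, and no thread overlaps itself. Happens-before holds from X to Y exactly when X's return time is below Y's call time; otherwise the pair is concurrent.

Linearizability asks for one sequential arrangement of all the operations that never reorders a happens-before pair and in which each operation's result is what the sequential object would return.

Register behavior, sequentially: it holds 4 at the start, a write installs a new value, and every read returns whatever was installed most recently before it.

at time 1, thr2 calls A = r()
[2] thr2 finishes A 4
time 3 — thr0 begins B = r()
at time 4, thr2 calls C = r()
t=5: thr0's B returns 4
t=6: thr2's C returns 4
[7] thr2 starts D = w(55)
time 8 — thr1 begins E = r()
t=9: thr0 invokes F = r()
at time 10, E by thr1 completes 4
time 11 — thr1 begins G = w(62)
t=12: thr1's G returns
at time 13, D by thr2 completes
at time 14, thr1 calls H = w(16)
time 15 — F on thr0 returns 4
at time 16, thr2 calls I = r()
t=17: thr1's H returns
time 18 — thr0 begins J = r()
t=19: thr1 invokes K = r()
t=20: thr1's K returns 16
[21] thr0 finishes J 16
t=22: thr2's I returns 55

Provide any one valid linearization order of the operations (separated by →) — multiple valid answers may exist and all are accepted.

A → B → C → E → F → G → D → I → H → J → K

1. A r() → 4, leaving value 4
2. B r() → 4, leaving value 4
3. C r() → 4, leaving value 4
4. E r() → 4, leaving value 4
5. F r() → 4, leaving value 4
6. G w(62), leaving value 62
7. D w(55), leaving value 55
8. I r() → 55, leaving value 55
9. H w(16), leaving value 16
10. J r() → 16, leaving value 16
11. K r() → 16, leaving value 16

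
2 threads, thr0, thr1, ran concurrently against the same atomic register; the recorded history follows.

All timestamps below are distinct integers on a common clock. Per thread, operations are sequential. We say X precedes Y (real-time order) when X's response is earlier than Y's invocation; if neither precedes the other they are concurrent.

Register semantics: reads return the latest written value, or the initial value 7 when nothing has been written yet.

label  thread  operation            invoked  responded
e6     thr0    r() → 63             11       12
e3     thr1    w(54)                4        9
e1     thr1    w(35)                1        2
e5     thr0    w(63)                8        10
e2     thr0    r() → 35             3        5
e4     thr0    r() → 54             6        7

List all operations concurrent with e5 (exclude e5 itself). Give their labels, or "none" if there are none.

e5 spans [8,10]; an op avoiding the whole window 8..10 is ordered, any other is concurrent
e1 [1,2]: before
e2 [3,5]: before
e3 [4,9]: concurrent
e4 [6,7]: before
e6 [11,12]: after

e3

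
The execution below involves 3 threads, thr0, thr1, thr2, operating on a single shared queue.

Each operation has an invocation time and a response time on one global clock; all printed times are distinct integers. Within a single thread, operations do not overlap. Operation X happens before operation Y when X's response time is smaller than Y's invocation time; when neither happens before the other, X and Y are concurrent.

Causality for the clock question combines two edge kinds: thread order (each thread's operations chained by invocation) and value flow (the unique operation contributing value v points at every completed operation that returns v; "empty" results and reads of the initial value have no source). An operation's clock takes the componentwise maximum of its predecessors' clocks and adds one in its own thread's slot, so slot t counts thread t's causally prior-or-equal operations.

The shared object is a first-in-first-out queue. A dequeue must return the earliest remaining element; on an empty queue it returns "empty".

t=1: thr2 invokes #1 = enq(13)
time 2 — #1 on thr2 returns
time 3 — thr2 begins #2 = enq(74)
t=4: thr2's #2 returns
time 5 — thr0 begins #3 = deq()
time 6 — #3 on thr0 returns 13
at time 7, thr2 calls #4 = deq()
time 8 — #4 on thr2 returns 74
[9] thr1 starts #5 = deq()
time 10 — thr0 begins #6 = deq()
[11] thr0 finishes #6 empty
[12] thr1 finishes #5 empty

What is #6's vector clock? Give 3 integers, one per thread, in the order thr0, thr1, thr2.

invoked at 1, #1 has no predecessors; its own thr2 bump gives (0, 0, 1)
invoked at 9, #5 has no predecessors; its own thr1 bump gives (0, 1, 0)
merge at #2 (invoked 3): VC(#1)=(0, 0, 1), own-thread bump on thr2 → (0, 0, 2)
merge at #3 (invoked 5): VC(#1)=(0, 0, 1), own-thread bump on thr0 → (1, 0, 1)
merge at #4 (invoked 7): VC(#2)=(0, 0, 2), own-thread bump on thr2 → (0, 0, 3)
merge at #6 (invoked 10): VC(#3)=(1, 0, 1), own-thread bump on thr0 → (2, 0, 1)
target: VC(#6) = (2, 0, 1)

(2, 0, 1)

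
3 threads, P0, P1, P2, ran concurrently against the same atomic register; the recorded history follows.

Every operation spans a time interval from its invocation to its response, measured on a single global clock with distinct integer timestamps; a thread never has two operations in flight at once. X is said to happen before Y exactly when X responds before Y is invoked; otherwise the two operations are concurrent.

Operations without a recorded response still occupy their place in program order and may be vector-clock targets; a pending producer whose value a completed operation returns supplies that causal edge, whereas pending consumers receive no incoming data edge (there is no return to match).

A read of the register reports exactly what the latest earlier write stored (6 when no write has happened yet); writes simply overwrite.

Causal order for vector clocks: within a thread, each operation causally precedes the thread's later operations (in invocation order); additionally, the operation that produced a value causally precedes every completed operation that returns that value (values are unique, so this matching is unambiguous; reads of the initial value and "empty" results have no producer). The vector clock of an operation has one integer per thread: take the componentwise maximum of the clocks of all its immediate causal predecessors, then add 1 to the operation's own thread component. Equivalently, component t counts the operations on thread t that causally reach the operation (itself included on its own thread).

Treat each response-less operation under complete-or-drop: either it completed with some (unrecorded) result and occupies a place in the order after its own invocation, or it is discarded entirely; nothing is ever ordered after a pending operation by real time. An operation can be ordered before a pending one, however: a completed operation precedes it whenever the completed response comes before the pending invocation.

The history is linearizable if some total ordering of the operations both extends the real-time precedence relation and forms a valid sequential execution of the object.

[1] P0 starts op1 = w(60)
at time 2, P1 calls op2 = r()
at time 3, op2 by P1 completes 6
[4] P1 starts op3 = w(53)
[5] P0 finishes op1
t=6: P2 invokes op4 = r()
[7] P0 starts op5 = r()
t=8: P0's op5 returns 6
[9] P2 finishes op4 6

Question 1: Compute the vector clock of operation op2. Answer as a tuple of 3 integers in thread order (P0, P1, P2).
(0, 1, 0)

op4, invoked 6, has no incoming edges; only P2's bump applies → (0, 0, 1)
op2, invoked 2, has no incoming edges; only P1's bump applies → (0, 1, 0)
op1, invoked 1, has no incoming edges; only P0's bump applies → (1, 0, 0)
from VC(op2)=(0, 1, 0), op3 (invoked 4) maxes components and bumps P1 → (0, 2, 0)
from VC(op1)=(1, 0, 0), op5 (invoked 7) maxes components and bumps P0 → (2, 0, 0)
target: VC(op2) = (0, 1, 0)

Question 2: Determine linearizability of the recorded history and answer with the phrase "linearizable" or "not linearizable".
not linearizable

the violation lands at event 8, op5's response at time 8: events 1..7 linearize, events 1..8 do not
all 2 real-time-respecting orders fail — 3 completed atomic register operations, no legal replay
including or dropping the 2 pending operations (op3, op4) in any combination fails
for example op1, op2, op5 (pending dropped) fails at step 2: op2 r() → 6 is not legal there
for example op2, op1, op5 (pending dropped) fails at step 3: op5 r() → 6 is not legal there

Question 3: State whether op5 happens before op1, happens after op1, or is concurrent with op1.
after

op5 spans [7,8], op1 spans [1,5]
resp(op1)=5 < inv(op5)=7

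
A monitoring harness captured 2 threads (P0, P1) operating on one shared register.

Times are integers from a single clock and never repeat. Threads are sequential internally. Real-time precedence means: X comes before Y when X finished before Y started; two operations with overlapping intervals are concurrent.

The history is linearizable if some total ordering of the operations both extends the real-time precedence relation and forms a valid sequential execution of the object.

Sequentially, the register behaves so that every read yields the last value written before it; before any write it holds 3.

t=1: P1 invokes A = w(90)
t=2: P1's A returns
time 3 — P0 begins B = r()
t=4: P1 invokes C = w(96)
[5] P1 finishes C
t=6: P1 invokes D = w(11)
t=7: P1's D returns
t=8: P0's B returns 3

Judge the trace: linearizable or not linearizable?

already the first 8 events (up to B's response at time 8) admit no linearization; the first 7 still do
real-time-consistent orders of the 4 completed operations: 3 — all fail the register replay
sample order A, B, C, D stalls at step 2 — B r() → 3 has no legal effect
sample order A, C, B, D stalls at step 3 — B r() → 3 has no legal effect

not linearizable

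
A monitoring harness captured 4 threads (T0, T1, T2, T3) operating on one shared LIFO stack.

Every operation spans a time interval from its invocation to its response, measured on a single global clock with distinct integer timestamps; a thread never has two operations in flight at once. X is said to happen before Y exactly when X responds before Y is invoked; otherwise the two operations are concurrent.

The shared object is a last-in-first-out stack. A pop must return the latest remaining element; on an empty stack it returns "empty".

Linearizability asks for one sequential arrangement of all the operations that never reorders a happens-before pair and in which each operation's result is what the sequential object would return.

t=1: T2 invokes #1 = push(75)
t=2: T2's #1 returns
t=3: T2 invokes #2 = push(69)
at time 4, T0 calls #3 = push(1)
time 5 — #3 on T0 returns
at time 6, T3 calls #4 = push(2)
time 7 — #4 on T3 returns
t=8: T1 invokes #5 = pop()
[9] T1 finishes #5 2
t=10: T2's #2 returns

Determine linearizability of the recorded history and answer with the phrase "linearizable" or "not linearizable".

linearizable

one valid linearization: #1, #2, #3, #4, #5
step 1: #1 push(75) — stack <75>
step 2: #2 push(69) — stack <75,69>
step 3: #3 push(1) — stack <75,69,1>
step 4: #4 push(2) — stack <75,69,1,2>
step 5: #5 pop() → 2 — stack <75,69,1>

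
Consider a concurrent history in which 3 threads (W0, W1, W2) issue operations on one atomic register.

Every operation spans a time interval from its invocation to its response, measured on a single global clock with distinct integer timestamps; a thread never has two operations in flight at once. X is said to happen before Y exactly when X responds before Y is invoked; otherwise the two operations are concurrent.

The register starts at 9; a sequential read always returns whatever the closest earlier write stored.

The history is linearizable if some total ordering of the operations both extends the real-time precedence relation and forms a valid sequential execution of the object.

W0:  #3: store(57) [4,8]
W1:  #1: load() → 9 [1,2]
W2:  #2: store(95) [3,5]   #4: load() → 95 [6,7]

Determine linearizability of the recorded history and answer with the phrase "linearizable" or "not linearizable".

a witness: #1, #2, #4, #3
step 1: #1 load() → 9 — value 9
step 2: #2 store(95) — value 95
step 3: #4 load() → 95 — value 95
step 4: #3 store(57) — value 57

linearizable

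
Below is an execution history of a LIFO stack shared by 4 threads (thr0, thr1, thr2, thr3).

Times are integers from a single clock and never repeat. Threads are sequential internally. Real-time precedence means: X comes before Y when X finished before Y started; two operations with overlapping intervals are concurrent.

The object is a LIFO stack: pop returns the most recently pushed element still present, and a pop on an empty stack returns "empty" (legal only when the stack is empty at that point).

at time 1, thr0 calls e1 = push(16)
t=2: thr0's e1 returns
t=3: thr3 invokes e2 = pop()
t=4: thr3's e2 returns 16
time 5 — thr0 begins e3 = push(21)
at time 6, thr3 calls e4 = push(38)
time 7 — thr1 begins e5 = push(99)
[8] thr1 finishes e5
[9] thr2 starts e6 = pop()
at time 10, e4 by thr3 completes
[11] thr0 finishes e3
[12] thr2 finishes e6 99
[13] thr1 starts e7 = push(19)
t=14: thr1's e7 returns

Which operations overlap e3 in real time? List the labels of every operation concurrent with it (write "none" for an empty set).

e3 spans [5,11]: anything still running between times 5 and 11 counts as concurrent
e1 [1,2]: before
e2 [3,4]: before
e4 [6,10]: concurrent
e5 [7,8]: concurrent
e6 [9,12]: concurrent
e7 [13,14]: after

e4, e5, e6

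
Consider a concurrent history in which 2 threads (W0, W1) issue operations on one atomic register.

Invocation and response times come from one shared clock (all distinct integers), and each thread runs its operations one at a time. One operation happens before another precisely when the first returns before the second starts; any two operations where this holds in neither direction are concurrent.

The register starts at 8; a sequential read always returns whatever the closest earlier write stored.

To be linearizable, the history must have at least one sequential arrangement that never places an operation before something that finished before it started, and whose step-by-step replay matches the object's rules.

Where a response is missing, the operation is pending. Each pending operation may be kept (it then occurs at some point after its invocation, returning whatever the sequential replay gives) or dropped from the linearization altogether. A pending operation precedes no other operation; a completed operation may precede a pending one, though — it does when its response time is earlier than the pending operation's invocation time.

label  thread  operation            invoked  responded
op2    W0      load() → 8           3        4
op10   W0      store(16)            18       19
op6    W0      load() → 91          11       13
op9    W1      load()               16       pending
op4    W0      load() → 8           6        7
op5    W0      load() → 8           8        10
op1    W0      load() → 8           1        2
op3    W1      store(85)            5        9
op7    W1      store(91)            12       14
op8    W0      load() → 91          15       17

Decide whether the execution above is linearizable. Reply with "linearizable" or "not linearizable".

linearizable

witness order: op1, op2, op4, op5, op3, op7, op6, op8, op9, op10
after step 1 (op1 load() → 8): value 8
after step 2 (op2 load() → 8): value 8
after step 3 (op4 load() → 8): value 8
after step 4 (op5 load() → 8): value 8
after step 5 (op3 store(85)): value 85
after step 6 (op7 store(91)): value 91
after step 7 (op6 load() → 91): value 91
after step 8 (op8 load() → 91): value 91
after step 9 (op9 load() (pending, included)): value 91
after step 10 (op10 store(16)): value 16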